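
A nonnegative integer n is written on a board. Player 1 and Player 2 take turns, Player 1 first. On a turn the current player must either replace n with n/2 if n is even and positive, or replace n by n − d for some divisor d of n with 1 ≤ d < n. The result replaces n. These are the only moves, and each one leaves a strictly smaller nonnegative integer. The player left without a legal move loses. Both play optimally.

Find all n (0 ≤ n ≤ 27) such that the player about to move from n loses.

0, 1, 3, 5, 7, 9, 11, 13, 15, 17, 19, 21, 23, 25, 27

Positions with no move are L. A position that does have a move is losing for the player to move precisely when every available move leads to a winning position for the opponent. Fill in the labels:
n=0: no move → L
n=1: no move → L
n=2: →1(L), so W
n=3: →2(W) only, which is W, so L
n=4: →3(L), so W
n=5: →4(W) only, which is W, so L
n=6: →3(L), so W
n=7: →6(W) only, which is W, so L
n=8: →7(L), so W
n=9: →6(W), 8(W) — all W, so L
n=10: →5(L), so W
n=11: →10(W) only, which is W, so L
n=12: →9(L), so W
n=13: →12(W) only, which is W, so L
n=14: →7(L), so W
n=15: →10(W), 12(W), 14(W) — all W, so L
n=16: →15(L), so W
n=17: →16(W) only, which is W, so L
n=18: →9(L), so W
n=19: →18(W) only, which is W, so L
n=20: →15(L), so W
n=21: →14(W), 18(W), 20(W) — all W, so L
n=22: →11(L), so W
n=23: →22(W) only, which is W, so L
n=24: →21(L), so W
n=25: →20(W), 24(W) — all W, so L
n=26: →13(L), so W
n=27: →18(W), 24(W), 26(W) — all W, so L
Reading off the rows marked L gives the requested list; there are 15 such values of n.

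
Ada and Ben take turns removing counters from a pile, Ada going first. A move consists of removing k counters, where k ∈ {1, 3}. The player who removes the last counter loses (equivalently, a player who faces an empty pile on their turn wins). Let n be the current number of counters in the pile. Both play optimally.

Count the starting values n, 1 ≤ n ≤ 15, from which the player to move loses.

8

Positions with no move are W. A position that does have a move is losing for the player to move precisely when every available move leads to a winning position for the opponent. Fill in the labels:
n=0: no move; the opponent has just taken the last counter and therefore loses → W
n=1: the only move is to 0(W), a W ⇒ L
n=2: can move to 1, which is L ⇒ W
n=3: moves to 2(W), 0(W); every one is W ⇒ L
n=4: can move to 3, which is L ⇒ W
n=5: moves to 4(W), 2(W); every one is W ⇒ L
n=6: can move to 5, which is L ⇒ W
n=7: moves to 6(W), 4(W); every one is W ⇒ L
n=8: can move to 7, which is L ⇒ W
n=9: moves to 8(W), 6(W); every one is W ⇒ L
n=10: can move to 9, which is L ⇒ W
n=11: moves to 10(W), 8(W); every one is W ⇒ L
n=12: can move to 11, which is L ⇒ W
n=13: moves to 12(W), 10(W); every one is W ⇒ L
n=14: can move to 13, which is L ⇒ W
n=15: moves to 14(W), 12(W); every one is W ⇒ L
L entries with 1 ≤ n ≤ 15 (the range starts at n=1): n = 1, 3, 5, 7, 9, 11, 13, 15; that makes 8.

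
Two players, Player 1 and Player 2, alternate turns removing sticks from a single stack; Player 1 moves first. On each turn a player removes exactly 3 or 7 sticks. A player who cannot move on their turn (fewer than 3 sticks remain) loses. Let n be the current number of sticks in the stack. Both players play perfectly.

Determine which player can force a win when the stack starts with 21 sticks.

Work bottom-up. With no move the player to move loses. Otherwise the position is W if at least one move leads to an L position for the opponent, and L if every move leads to a W.
n=0: no move → L
n=1: no move → L
n=2: no move → L
n=3: can move to 0, which is L ⇒ W
n=4: can move to 1, which is L ⇒ W
n=5: can move to 2, which is L ⇒ W
n=6: the only move is to 3(W), a W ⇒ L
n=7: can move to 0, which is L ⇒ W
n=8: can move to 1, which is L ⇒ W
n=9: can move to 6, which is L ⇒ W
n=10: moves to 7(W), 3(W); every one is W ⇒ L
n=11: moves to 8(W), 4(W); every one is W ⇒ L
n=12: moves to 9(W), 5(W); every one is W ⇒ L
n=13: can move to 10, which is L ⇒ W
n=14: can move to 11, which is L ⇒ W
n=15: can move to 12, which is L ⇒ W
n=16: moves to 13(W), 9(W); every one is W ⇒ L
n=17: can move to 10, which is L ⇒ W
n=18: can move to 11, which is L ⇒ W
n=19: can move to 16, which is L ⇒ W
n=20: moves to 17(W), 13(W); every one is W ⇒ L
n=21: moves to 18(W), 14(W); every one is W ⇒ L
Every move from 21 reaches a W position, so the mover loses.

Player 2 wins.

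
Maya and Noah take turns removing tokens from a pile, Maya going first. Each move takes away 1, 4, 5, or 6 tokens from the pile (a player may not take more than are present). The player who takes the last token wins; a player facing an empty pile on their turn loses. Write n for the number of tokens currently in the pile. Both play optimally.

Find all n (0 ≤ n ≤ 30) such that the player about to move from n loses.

0, 2, 9, 11, 18, 20, 27, 29

Classify positions by backward induction: terminal positions (no move available) are L. From any other position, the mover wins iff some move reaches an L.
n=0: no move → L
n=1: W (go to 0, an L position)
n=2: L (sole option 1(W) is W)
n=3: W (go to 2, an L position)
n=4: W (go to 0, an L position)
n=5: W (go to 0, an L position)
n=6: W (go to 2, an L position)
n=7: W (go to 2, an L position)
n=8: W (go to 2, an L position)
n=9: L (options 8(W), 5(W), 4(W), 3(W) are all W)
n=10: W (go to 9, an L position)
n=11: L (options 10(W), 7(W), 6(W), 5(W) are all W)
n=12: W (go to 11, an L position)
n=13: W (go to 9, an L position)
n=14: W (go to 9, an L position)
n=15: W (go to 11, an L position)
n=16: W (go to 11, an L position)
n=17: W (go to 11, an L position)
n=18: L (options 17(W), 14(W), 13(W), 12(W) are all W)
n=19: W (go to 18, an L position)
n=20: L (options 19(W), 16(W), 15(W), 14(W) are all W)
n=21: W (go to 20, an L position)
n=22: W (go to 18, an L position)
n=23: W (go to 18, an L position)
n=24: W (go to 20, an L position)
n=25: W (go to 20, an L position)
n=26: W (go to 20, an L position)
n=27: L (options 26(W), 23(W), 22(W), 21(W) are all W)
n=28: W (go to 27, an L position)
n=29: L (options 28(W), 25(W), 24(W), 23(W) are all W)
n=30: W (go to 29, an L position)
Reading off the rows marked L gives the requested list; there are 8 such values of n.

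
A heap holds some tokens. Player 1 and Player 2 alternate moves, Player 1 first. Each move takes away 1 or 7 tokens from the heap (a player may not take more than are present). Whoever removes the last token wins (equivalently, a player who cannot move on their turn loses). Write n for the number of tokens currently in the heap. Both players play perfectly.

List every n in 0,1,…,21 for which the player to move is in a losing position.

Compute win/loss labels from the base case upward. A position with no move is L. Any other position is W if it can reach an L in one move, else L.
n=0: no move → L
n=1: →0(L), so W
n=2: →1(W) only, which is W, so L
n=3: →2(L), so W
n=4: →3(W) only, which is W, so L
n=5: →4(L), so W
n=6: →5(W) only, which is W, so L
n=7: →6(L), so W
n=8: →7(W), 1(W) — all W, so L
n=9: →8(L), so W
n=10: →9(W), 3(W) — all W, so L
n=11: →10(L), so W
n=12: →11(W), 5(W) — all W, so L
n=13: →12(L), so W
n=14: →13(W), 7(W) — all W, so L
n=15: →14(L), so W
n=16: →15(W), 9(W) — all W, so L
n=17: →16(L), so W
n=18: →17(W), 11(W) — all W, so L
n=19: →18(L), so W
n=20: →19(W), 13(W) — all W, so L
n=21: →20(L), so W
Reading off the rows marked L gives the requested list; there are 11 such values of n.

0, 2, 4, 6, 8, 10, 12, 14, 16, 18, 20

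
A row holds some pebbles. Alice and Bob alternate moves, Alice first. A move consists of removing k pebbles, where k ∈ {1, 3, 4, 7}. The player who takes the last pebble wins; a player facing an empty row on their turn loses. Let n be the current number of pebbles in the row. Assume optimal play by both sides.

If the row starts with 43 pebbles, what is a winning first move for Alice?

Build the W/L table. Terminal = L. A non-terminal position is W if it has a move to some L; otherwise it is L.
n=0: no move → L
n=1: reaches L-position 0 → W
n=2: only reaches 1(W), which is W → L
n=3: reaches L-position 2 → W
n=4: reaches L-position 0 → W
n=5: reaches L-position 2 → W
n=6: reaches L-position 2 → W
n=7: reaches L-position 0 → W
n=8: only reaches 7(W), 5(W), 4(W), 1(W), all W → L
n=9: reaches L-position 8 → W
n=10: only reaches 9(W), 7(W), 6(W), 3(W), all W → L
n=11: reaches L-position 10 → W
n=12: reaches L-position 8 → W
n=13: reaches L-position 10 → W
n=14: reaches L-position 10 → W
n=15: reaches L-position 8 → W
n=16: only reaches 15(W), 13(W), 12(W), 9(W), all W → L
n=17: reaches L-position 16 → W
n=18: only reaches 17(W), 15(W), 14(W), 11(W), all W → L
n=19: reaches L-position 18 → W
n=20: reaches L-position 16 → W
n=21: reaches L-position 18 → W
n=22: reaches L-position 18 → W
n=23: reaches L-position 16 → W
n=24: only reaches 23(W), 21(W), 20(W), 17(W), all W → L
n=25: reaches L-position 24 → W
n=26: only reaches 25(W), 23(W), 22(W), 19(W), all W → L
n=27: reaches L-position 26 → W
n=28: reaches L-position 24 → W
n=29: reaches L-position 26 → W
n=30: reaches L-position 26 → W
n=31: reaches L-position 24 → W
n=32: only reaches 31(W), 29(W), 28(W), 25(W), all W → L
n=33: reaches L-position 32 → W
n=34: only reaches 33(W), 31(W), 30(W), 27(W), all W → L
n=35: reaches L-position 34 → W
n=36: reaches L-position 32 → W
n=37: reaches L-position 34 → W
n=38: reaches L-position 34 → W
n=39: reaches L-position 32 → W
n=40: only reaches 39(W), 37(W), 36(W), 33(W), all W → L
n=41: reaches L-position 40 → W
n=42: only reaches 41(W), 39(W), 38(W), 35(W), all W → L
n=43: reaches L-position 42 → W
From 43, the L positions reachable in one move are: 42, 40. Any move reaching one of these is winning.

Remove 1, leaving 42.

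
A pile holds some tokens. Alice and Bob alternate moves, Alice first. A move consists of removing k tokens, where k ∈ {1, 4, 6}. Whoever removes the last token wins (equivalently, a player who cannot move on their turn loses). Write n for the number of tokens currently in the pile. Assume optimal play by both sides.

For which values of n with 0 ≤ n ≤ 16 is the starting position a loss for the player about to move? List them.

Work bottom-up. With no move the player to move loses. Otherwise the position is W if at least one move leads to an L position for the opponent, and L if every move leads to a W.
n=0: no move → L
n=1: →0(L), so W
n=2: →1(W) only, which is W, so L
n=3: →2(L), so W
n=4: →0(L), so W
n=5: →4(W), 1(W) — all W, so L
n=6: →5(L), so W
n=7: →6(W), 3(W), 1(W) — all W, so L
n=8: →7(L), so W
n=9: →5(L), so W
n=10: →9(W), 6(W), 4(W) — all W, so L
n=11: →10(L), so W
n=12: →11(W), 8(W), 6(W) — all W, so L
n=13: →12(L), so W
n=14: →10(L), so W
n=15: →14(W), 11(W), 9(W) — all W, so L
n=16: →15(L), so W
The losing starting values of n are exactly the entries labelled L in this table (7 of them).

0, 2, 5, 7, 10, 12, 15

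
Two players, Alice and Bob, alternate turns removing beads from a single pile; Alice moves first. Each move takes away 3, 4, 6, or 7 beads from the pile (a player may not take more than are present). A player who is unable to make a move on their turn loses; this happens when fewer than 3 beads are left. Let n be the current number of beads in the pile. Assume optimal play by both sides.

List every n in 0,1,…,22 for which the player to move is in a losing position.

Use the standard recursion: the mover loses at a terminal position; elsewhere, the mover wins exactly when some move hands the opponent an L position.
n=0: no move → L
n=1: no move → L
n=2: no move → L
n=3: →0(L), so W
n=4: →1(L), so W
n=5: →2(L), so W
n=6: →2(L), so W
n=7: →1(L), so W
n=8: →2(L), so W
n=9: →2(L), so W
n=10: →7(W), 6(W), 4(W), 3(W) — all W, so L
n=11: →8(W), 7(W), 5(W), 4(W) — all W, so L
n=12: →9(W), 8(W), 6(W), 5(W) — all W, so L
n=13: →10(L), so W
n=14: →11(L), so W
n=15: →12(L), so W
n=16: →12(L), so W
n=17: →11(L), so W
n=18: →12(L), so W
n=19: →12(L), so W
n=20: →17(W), 16(W), 14(W), 13(W) — all W, so L
n=21: →18(W), 17(W), 15(W), 14(W) — all W, so L
n=22: →19(W), 18(W), 16(W), 15(W) — all W, so L
Reading off the rows marked L gives the requested list; there are 9 such values of n.

0, 1, 2, 10, 11, 12, 20, 21, 22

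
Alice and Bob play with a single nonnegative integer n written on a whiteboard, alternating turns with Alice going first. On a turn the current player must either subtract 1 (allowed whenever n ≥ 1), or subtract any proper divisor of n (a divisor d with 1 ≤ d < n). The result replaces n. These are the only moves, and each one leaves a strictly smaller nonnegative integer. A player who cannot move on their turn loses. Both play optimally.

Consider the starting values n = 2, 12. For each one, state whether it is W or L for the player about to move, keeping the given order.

2: L, 12: W

Work bottom-up. With no move the player to move loses. Otherwise the position is W if at least one move leads to an L position for the opponent, and L if every move leads to a W.
n=0: no move → L
n=1: can move to 0, which is L ⇒ W
n=2: the only move is to 1(W), a W ⇒ L
n=3: can move to 2, which is L ⇒ W
n=4: can move to 2, which is L ⇒ W
n=5: the only move is to 4(W), a W ⇒ L
n=6: can move to 5, which is L ⇒ W
n=7: the only move is to 6(W), a W ⇒ L
n=8: can move to 7, which is L ⇒ W
n=9: moves to 6(W), 8(W); every one is W ⇒ L
n=10: can move to 5, which is L ⇒ W
n=11: the only move is to 10(W), a W ⇒ L
n=12: can move to 9, which is L ⇒ W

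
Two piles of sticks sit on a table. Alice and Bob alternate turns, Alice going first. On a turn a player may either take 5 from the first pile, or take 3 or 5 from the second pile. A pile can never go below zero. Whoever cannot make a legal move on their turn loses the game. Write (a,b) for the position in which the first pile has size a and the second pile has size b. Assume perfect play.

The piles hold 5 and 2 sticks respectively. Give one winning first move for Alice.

Compute win/loss labels from the base case upward. A position with no move is L. Any other position is W if it can reach an L in one move, else L.
No move ever increases a pile, so every position that can arise here has a ≤ 5 and b ≤ 2; it is enough to label the cells with 0 ≤ a ≤ 5 and 0 ≤ b ≤ 2.
Every move lowers a or b (never raises either), so fill the grid row by row in increasing a, and left to right within a row: each cell's successors are then already labelled.
      b=0  b=1  b=2
a=0:    L    L    L
a=1:    L    L    L
a=2:    L    L    L
a=3:    L    L    L
a=4:    L    L    L
a=5:    W    W    W
Cells with no legal move (terminal, hence L): (0,0), (0,1), (0,2), (1,0), (1,1), (1,2), (2,0), (2,1), (2,2), (3,0), (3,1), (3,2), (4,0), (4,1), (4,2).
Every other cell has at least one move into one of the L cells above, so it is W.
From (5,2), the L positions reachable in one move are: (0,2).

Move to (0,2).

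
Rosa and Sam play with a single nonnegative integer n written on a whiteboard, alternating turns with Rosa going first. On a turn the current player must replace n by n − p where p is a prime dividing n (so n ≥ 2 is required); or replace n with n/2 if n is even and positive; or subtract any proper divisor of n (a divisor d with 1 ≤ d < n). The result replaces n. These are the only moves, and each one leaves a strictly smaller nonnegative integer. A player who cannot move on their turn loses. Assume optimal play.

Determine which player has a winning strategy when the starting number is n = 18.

Rosa wins.

Work bottom-up. With no move the player to move loses. Otherwise the position is W if at least one move leads to an L position for the opponent, and L if every move leads to a W.
n=0: no move → L
n=1: no move → L
n=2: W (go to 0, an L position)
n=3: W (go to 0, an L position)
n=4: L (options 2(W), 3(W) are all W)
n=5: W (go to 0, an L position)
n=6: W (go to 4, an L position)
n=7: W (go to 0, an L position)
n=8: W (go to 4, an L position)
n=9: L (options 6(W), 8(W) are all W)
n=10: W (go to 9, an L position)
n=11: W (go to 0, an L position)
n=12: W (go to 9, an L position)
n=13: W (go to 0, an L position)
n=14: L (options 7(W), 12(W), 13(W) are all W)
n=15: W (go to 14, an L position)
n=16: W (go to 14, an L position)
n=17: W (go to 0, an L position)
n=18: W (go to 9, an L position)
From 18 Rosa can move to 9, reaching an L position.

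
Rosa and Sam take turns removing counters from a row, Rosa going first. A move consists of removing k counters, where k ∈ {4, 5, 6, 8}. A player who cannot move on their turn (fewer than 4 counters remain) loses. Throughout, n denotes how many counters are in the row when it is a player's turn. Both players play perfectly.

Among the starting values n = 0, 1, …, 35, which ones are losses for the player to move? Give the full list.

0, 1, 2, 3, 12, 13, 14, 15, 24, 25, 26, 27

Label each position W (a win for the player to move) or L (a loss). A position with no legal move is L; any other position is W exactly when some move reaches an L, and L when every move reaches a W.
n=0: no move → L
n=1: no move → L
n=2: no move → L
n=3: no move → L
n=4: reaches L-position 0 → W
n=5: reaches L-position 1 → W
n=6: reaches L-position 2 → W
n=7: reaches L-position 3 → W
n=8: reaches L-position 3 → W
n=9: reaches L-position 3 → W
n=10: reaches L-position 2 → W
n=11: reaches L-position 3 → W
n=12: only reaches 8(W), 7(W), 6(W), 4(W), all W → L
n=13: only reaches 9(W), 8(W), 7(W), 5(W), all W → L
n=14: only reaches 10(W), 9(W), 8(W), 6(W), all W → L
n=15: only reaches 11(W), 10(W), 9(W), 7(W), all W → L
n=16: reaches L-position 12 → W
n=17: reaches L-position 13 → W
n=18: reaches L-position 14 → W
n=19: reaches L-position 15 → W
n=20: reaches L-position 15 → W
n=21: reaches L-position 15 → W
n=22: reaches L-position 14 → W
n=23: reaches L-position 15 → W
n=24: only reaches 20(W), 19(W), 18(W), 16(W), all W → L
n=25: only reaches 21(W), 20(W), 19(W), 17(W), all W → L
n=26: only reaches 22(W), 21(W), 20(W), 18(W), all W → L
n=27: only reaches 23(W), 22(W), 21(W), 19(W), all W → L
n=28: reaches L-position 24 → W
n=29: reaches L-position 25 → W
n=30: reaches L-position 26 → W
n=31: reaches L-position 27 → W
n=32: reaches L-position 27 → W
n=33: reaches L-position 27 → W
n=34: reaches L-position 26 → W
n=35: reaches L-position 27 → W
The losing starting values of n are exactly the entries labelled L in this table (12 of them).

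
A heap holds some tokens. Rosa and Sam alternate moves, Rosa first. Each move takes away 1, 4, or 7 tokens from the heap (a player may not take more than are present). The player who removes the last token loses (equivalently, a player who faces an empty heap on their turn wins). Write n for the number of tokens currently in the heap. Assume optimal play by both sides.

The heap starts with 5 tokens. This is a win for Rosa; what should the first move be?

Remove 4, leaving 1.

Use the standard recursion: the mover wins at a terminal position; elsewhere, the mover wins exactly when some move hands the opponent an L position.
n=0: no move; the opponent has just taken the last token and therefore loses → W
n=1: the only move is to 0(W), a W ⇒ L
n=2: can move to 1, which is L ⇒ W
n=3: the only move is to 2(W), a W ⇒ L
n=4: can move to 3, which is L ⇒ W
n=5: can move to 1, which is L ⇒ W
From 5, the L positions reachable in one move are: 1.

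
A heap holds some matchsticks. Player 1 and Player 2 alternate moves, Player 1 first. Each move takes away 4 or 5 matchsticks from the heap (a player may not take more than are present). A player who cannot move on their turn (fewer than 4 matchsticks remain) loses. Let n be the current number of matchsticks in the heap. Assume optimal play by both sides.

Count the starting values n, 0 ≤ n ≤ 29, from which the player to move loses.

15

Compute win/loss labels from the base case upward. A position with no move is L. Any other position is W if it can reach an L in one move, else L.
n=0: no move → L
n=1: no move → L
n=2: no move → L
n=3: no move → L
n=4: W (go to 0, an L position)
n=5: W (go to 1, an L position)
n=6: W (go to 2, an L position)
n=7: W (go to 3, an L position)
n=8: W (go to 3, an L position)
n=9: L (options 5(W), 4(W) are all W)
n=10: L (options 6(W), 5(W) are all W)
n=11: L (options 7(W), 6(W) are all W)
n=12: L (options 8(W), 7(W) are all W)
n=13: W (go to 9, an L position)
n=14: W (go to 10, an L position)
n=15: W (go to 11, an L position)
n=16: W (go to 12, an L position)
n=17: W (go to 12, an L position)
n=18: L (options 14(W), 13(W) are all W)
n=19: L (options 15(W), 14(W) are all W)
n=20: L (options 16(W), 15(W) are all W)
n=21: L (options 17(W), 16(W) are all W)
n=22: W (go to 18, an L position)
n=23: W (go to 19, an L position)
n=24: W (go to 20, an L position)
n=25: W (go to 21, an L position)
n=26: W (go to 21, an L position)
n=27: L (options 23(W), 22(W) are all W)
n=28: L (options 24(W), 23(W) are all W)
n=29: L (options 25(W), 24(W) are all W)
L entries with 0 ≤ n ≤ 29: n = 0, 1, 2, 3, 9, 10, 11, 12, 18, 19, 20, 21, 27, 28, 29; that makes 15.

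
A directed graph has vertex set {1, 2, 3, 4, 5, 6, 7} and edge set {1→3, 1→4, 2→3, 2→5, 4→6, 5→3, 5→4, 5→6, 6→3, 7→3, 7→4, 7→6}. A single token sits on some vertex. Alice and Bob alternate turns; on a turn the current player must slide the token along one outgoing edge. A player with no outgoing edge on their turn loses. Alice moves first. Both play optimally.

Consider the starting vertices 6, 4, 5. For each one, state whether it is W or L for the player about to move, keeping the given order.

6: W, 4: L, 5: W

Build the W/L table. Terminal = L. A non-terminal position is W if it has a move to some L; otherwise it is L.
Every edge goes from a vertex to one that appears earlier in the order 3, 6, 4, 7, 1, 5, 2, so processing vertices in that order labels each vertex after all of its successors.
3: no outgoing edge → L
6: can move to 3, which is L ⇒ W
4: the only move is to 6(W), a W ⇒ L
7: can move to 4, which is L ⇒ W
1: can move to 4, which is L ⇒ W
5: can move to 4, which is L ⇒ W
2: can move to 3, which is L ⇒ W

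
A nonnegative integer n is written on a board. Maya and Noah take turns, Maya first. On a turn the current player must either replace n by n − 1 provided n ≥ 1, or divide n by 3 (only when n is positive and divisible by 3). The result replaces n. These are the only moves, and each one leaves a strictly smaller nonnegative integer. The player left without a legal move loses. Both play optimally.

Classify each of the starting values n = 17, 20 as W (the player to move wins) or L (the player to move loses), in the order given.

17: L, 20: W

Compute win/loss labels from the base case upward. A position with no move is L. Any other position is W if it can reach an L in one move, else L.
n=0: no move → L
n=1: reaches L-position 0 → W
n=2: only reaches 1(W), which is W → L
n=3: reaches L-position 2 → W
n=4: only reaches 3(W), which is W → L
n=5: reaches L-position 4 → W
n=6: reaches L-position 2 → W
n=7: only reaches 6(W), which is W → L
n=8: reaches L-position 7 → W
n=9: only reaches 3(W), 8(W), all W → L
n=10: reaches L-position 9 → W
n=11: only reaches 10(W), which is W → L
n=12: reaches L-position 4 → W
n=13: only reaches 12(W), which is W → L
n=14: reaches L-position 13 → W
n=15: only reaches 5(W), 14(W), all W → L
n=16: reaches L-position 15 → W
n=17: only reaches 16(W), which is W → L
n=18: reaches L-position 17 → W
n=19: only reaches 18(W), which is W → L
n=20: reaches L-position 19 → W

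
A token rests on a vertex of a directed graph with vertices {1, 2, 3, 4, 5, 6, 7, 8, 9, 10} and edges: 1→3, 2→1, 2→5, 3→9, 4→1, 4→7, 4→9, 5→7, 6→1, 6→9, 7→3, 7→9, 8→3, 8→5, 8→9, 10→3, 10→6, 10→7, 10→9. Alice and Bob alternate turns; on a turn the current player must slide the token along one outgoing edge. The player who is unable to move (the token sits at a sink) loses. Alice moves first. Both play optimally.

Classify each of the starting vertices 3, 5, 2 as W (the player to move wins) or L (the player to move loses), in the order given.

3: W, 5: L, 2: W

Compute win/loss labels from the base case upward. A position with no move is L. Any other position is W if it can reach an L in one move, else L.
Every edge goes from a vertex to one that appears earlier in the order 9, 3, 7, 5, 1, 8, 4, 6, 10, 2, so processing vertices in that order labels each vertex after all of its successors.
9: no outgoing edge → L
3: reaches L-position 9 → W
7: reaches L-position 9 → W
5: only reaches 7(W), which is W → L
1: only reaches 3(W), which is W → L
8: reaches L-position 5 → W
4: reaches L-position 1 → W
6: reaches L-position 1 → W
10: reaches L-position 9 → W
2: reaches L-position 1 → W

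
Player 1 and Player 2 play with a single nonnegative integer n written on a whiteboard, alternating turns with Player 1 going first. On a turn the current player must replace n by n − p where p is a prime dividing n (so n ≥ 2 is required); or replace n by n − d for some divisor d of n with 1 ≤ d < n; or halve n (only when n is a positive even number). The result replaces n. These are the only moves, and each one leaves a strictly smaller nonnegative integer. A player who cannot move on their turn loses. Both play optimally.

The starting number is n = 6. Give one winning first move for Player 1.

Move to 4.

Work bottom-up. With no move the player to move loses. Otherwise the position is W if at least one move leads to an L position for the opponent, and L if every move leads to a W.
n=0: no move → L
n=1: no move → L
n=2: can move to 0, which is L ⇒ W
n=3: can move to 0, which is L ⇒ W
n=4: moves to 2(W), 3(W); every one is W ⇒ L
n=5: can move to 0, which is L ⇒ W
n=6: can move to 4, which is L ⇒ W
From 6, the L positions reachable in one move are: 4.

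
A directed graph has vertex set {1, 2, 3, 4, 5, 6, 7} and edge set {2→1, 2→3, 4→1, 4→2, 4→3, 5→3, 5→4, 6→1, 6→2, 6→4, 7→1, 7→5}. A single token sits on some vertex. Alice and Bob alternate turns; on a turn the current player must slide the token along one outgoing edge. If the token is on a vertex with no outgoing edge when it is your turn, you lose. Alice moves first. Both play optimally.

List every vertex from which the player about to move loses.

1, 3

Build the W/L table. Terminal = L. A non-terminal position is W if it has a move to some L; otherwise it is L.
Every edge goes from a vertex to one that appears earlier in the order 3, 1, 2, 4, 5, 6, 7, so processing vertices in that order labels each vertex after all of its successors.
3: no outgoing edge → L
1: no outgoing edge → L
2: can move to 1, which is L ⇒ W
4: can move to 1, which is L ⇒ W
5: can move to 3, which is L ⇒ W
6: can move to 1, which is L ⇒ W
7: can move to 1, which is L ⇒ W
Reading off the rows marked L gives the requested list; there are 2 such vertices.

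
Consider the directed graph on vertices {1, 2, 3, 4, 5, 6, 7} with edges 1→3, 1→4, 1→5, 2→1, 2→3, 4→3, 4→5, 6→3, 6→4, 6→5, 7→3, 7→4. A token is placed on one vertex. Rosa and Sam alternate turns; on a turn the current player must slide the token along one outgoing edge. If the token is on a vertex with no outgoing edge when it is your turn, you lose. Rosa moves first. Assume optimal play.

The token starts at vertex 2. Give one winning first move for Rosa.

Positions with no move are L. A position that does have a move is losing for the player to move precisely when every available move leads to a winning position for the opponent. Fill in the labels:
Every edge goes from a vertex to one that appears earlier in the order 3, 5, 4, 1, 6, 2, 7, so processing vertices in that order labels each vertex after all of its successors.
3: no outgoing edge → L
5: no outgoing edge → L
4: reaches L-position 5 → W
1: reaches L-position 5 → W
6: reaches L-position 5 → W
2: reaches L-position 3 → W
7: reaches L-position 3 → W
From 2, the L positions reachable in one move are: 3.

Move to 3.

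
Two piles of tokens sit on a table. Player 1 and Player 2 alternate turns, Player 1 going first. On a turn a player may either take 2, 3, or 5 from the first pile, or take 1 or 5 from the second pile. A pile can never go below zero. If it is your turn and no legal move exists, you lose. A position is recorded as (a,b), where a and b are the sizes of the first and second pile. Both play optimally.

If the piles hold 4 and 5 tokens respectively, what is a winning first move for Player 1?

Use the standard recursion: the mover loses at a terminal position; elsewhere, the mover wins exactly when some move hands the opponent an L position.
No move ever increases a pile, so every position that can arise here has a ≤ 4 and b ≤ 5; it is enough to label the cells with 0 ≤ a ≤ 4 and 0 ≤ b ≤ 5.
Every move lowers a or b (never raises either), so fill the grid row by row in increasing a, and left to right within a row: each cell's successors are then already labelled.
      b=0  b=1  b=2  b=3  b=4  b=5
a=0:    L    W    L    W    L    W
a=1:    L    W    L    W    L    W
a=2:    W    L    W    L    W    L
a=3:    W    L    W    L    W    L
a=4:    W    W    W    W    W    W
Cells with no legal move (terminal, hence L): (0,0), (1,0).
The remaining L cells, each justified by listing all of its moves:
(0,2): L (sole option (0,1)(W) is W)
(0,4): L (sole option (0,3)(W) is W)
(1,2): L (sole option (1,1)(W) is W)
(1,4): L (sole option (1,3)(W) is W)
(2,1): L (options (0,1)(W), (2,0)(W) are all W)
(2,3): L (options (0,3)(W), (2,2)(W) are all W)
(2,5): L (options (0,5)(W), (2,4)(W), (2,0)(W) are all W)
(3,1): L (options (1,1)(W), (0,1)(W), (3,0)(W) are all W)
(3,3): L (options (1,3)(W), (0,3)(W), (3,2)(W) are all W)
(3,5): L (options (1,5)(W), (0,5)(W), (3,4)(W), (3,0)(W) are all W)
Every other cell has at least one move into one of the L cells above, so it is W.
From (4,5), the L positions reachable in one move are: (2,5).

Move to (2,5).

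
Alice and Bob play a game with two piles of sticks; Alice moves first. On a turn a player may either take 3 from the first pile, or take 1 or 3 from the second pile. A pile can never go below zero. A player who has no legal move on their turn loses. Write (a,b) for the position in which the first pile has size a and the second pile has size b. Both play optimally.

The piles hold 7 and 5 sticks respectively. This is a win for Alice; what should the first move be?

Move to (4,5).

Build the W/L table. Terminal = L. A non-terminal position is W if it has a move to some L; otherwise it is L.
No move ever increases a pile, so every position that can arise here has a ≤ 7 and b ≤ 5; it is enough to label the cells with 0 ≤ a ≤ 7 and 0 ≤ b ≤ 5.
Every move lowers a or b (never raises either), so fill the grid row by row in increasing a, and left to right within a row: each cell's successors are then already labelled.
      b=0  b=1  b=2  b=3  b=4  b=5
a=0:    L    W    L    W    L    W
a=1:    L    W    L    W    L    W
a=2:    L    W    L    W    L    W
a=3:    W    L    W    L    W    L
a=4:    W    L    W    L    W    L
a=5:    W    L    W    L    W    L
a=6:    L    W    L    W    L    W
a=7:    L    W    L    W    L    W
Cells with no legal move (terminal, hence L): (0,0), (1,0), (2,0).
The remaining L cells, each justified by listing all of its moves:
(0,2): only reaches (0,1)(W), which is W → L
(0,4): only reaches (0,3)(W), (0,1)(W), all W → L
(1,2): only reaches (1,1)(W), which is W → L
(1,4): only reaches (1,3)(W), (1,1)(W), all W → L
(2,2): only reaches (2,1)(W), which is W → L
(2,4): only reaches (2,3)(W), (2,1)(W), all W → L
(3,1): only reaches (0,1)(W), (3,0)(W), all W → L
(3,3): only reaches (0,3)(W), (3,2)(W), (3,0)(W), all W → L
(3,5): only reaches (0,5)(W), (3,4)(W), (3,2)(W), all W → L
(4,1): only reaches (1,1)(W), (4,0)(W), all W → L
(4,3): only reaches (1,3)(W), (4,2)(W), (4,0)(W), all W → L
(4,5): only reaches (1,5)(W), (4,4)(W), (4,2)(W), all W → L
(5,1): only reaches (2,1)(W), (5,0)(W), all W → L
(5,3): only reaches (2,3)(W), (5,2)(W), (5,0)(W), all W → L
(5,5): only reaches (2,5)(W), (5,4)(W), (5,2)(W), all W → L
(6,0): only reaches (3,0)(W), which is W → L
(6,2): only reaches (3,2)(W), (6,1)(W), all W → L
(6,4): only reaches (3,4)(W), (6,3)(W), (6,1)(W), all W → L
(7,0): only reaches (4,0)(W), which is W → L
(7,2): only reaches (4,2)(W), (7,1)(W), all W → L
(7,4): only reaches (4,4)(W), (7,3)(W), (7,1)(W), all W → L
Every other cell has at least one move into one of the L cells above, so it is W.
From (7,5), the L positions reachable in one move are: (4,5), (7,4), (7,2). Any move reaching one of these is winning.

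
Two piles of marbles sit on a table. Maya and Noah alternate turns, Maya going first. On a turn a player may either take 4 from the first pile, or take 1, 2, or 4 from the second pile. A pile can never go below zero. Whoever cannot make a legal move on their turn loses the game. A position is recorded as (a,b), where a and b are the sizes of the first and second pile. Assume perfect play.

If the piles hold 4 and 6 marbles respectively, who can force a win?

Use the standard recursion: the mover loses at a terminal position; elsewhere, the mover wins exactly when some move hands the opponent an L position.
No move ever increases a pile, so every position that can arise here has a ≤ 4 and b ≤ 6; it is enough to label the cells with 0 ≤ a ≤ 4 and 0 ≤ b ≤ 6.
Every move lowers a or b (never raises either), so fill the grid row by row in increasing a, and left to right within a row: each cell's successors are then already labelled.
      b=0  b=1  b=2  b=3  b=4  b=5  b=6
a=0:    L    W    W    L    W    W    L
a=1:    L    W    W    L    W    W    L
a=2:    L    W    W    L    W    W    L
a=3:    L    W    W    L    W    W    L
a=4:    W    L    W    W    L    W    W
Cells with no legal move (terminal, hence L): (0,0), (1,0), (2,0), (3,0).
The remaining L cells, each justified by listing all of its moves:
(0,3): L (options (0,2)(W), (0,1)(W) are all W)
(0,6): L (options (0,5)(W), (0,4)(W), (0,2)(W) are all W)
(1,3): L (options (1,2)(W), (1,1)(W) are all W)
(1,6): L (options (1,5)(W), (1,4)(W), (1,2)(W) are all W)
(2,3): L (options (2,2)(W), (2,1)(W) are all W)
(2,6): L (options (2,5)(W), (2,4)(W), (2,2)(W) are all W)
(3,3): L (options (3,2)(W), (3,1)(W) are all W)
(3,6): L (options (3,5)(W), (3,4)(W), (3,2)(W) are all W)
(4,1): L (options (0,1)(W), (4,0)(W) are all W)
(4,4): L (options (0,4)(W), (4,3)(W), (4,2)(W), (4,0)(W) are all W)
Every other cell has at least one move into one of the L cells above, so it is W.
The starting position (4,6) is W: Maya should move to (0,6), handing over an L position.

Maya wins.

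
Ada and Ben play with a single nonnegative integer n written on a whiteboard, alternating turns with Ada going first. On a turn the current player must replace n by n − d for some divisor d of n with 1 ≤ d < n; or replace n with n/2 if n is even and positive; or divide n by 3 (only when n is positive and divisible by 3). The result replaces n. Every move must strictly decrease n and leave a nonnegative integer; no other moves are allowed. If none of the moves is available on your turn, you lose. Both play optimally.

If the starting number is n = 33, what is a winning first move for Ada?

Move to 11.

Work bottom-up. With no move the player to move loses. Otherwise the position is W if at least one move leads to an L position for the opponent, and L if every move leads to a W.
n=0: no move → L
n=1: no move → L
n=2: W (go to 1, an L position)
n=3: W (go to 1, an L position)
n=4: L (options 2(W), 3(W) are all W)
n=5: W (go to 4, an L position)
n=6: W (go to 4, an L position)
n=7: L (sole option 6(W) is W)
n=8: W (go to 4, an L position)
n=9: L (options 3(W), 6(W), 8(W) are all W)
n=10: W (go to 9, an L position)
n=11: L (sole option 10(W) is W)
n=12: W (go to 4, an L position)
n=13: L (sole option 12(W) is W)
n=14: W (go to 7, an L position)
n=15: L (options 5(W), 10(W), 12(W), 14(W) are all W)
n=16: W (go to 15, an L position)
n=17: L (sole option 16(W) is W)
n=18: W (go to 9, an L position)
n=19: L (sole option 18(W) is W)
n=20: W (go to 15, an L position)
n=21: W (go to 7, an L position)
n=22: W (go to 11, an L position)
n=23: L (sole option 22(W) is W)
n=24: W (go to 23, an L position)
n=25: L (options 20(W), 24(W) are all W)
n=26: W (go to 13, an L position)
n=27: W (go to 9, an L position)
n=28: L (options 14(W), 21(W), 24(W), 26(W), 27(W) are all W)
n=29: W (go to 28, an L position)
n=30: W (go to 15, an L position)
n=31: L (sole option 30(W) is W)
n=32: W (go to 28, an L position)
n=33: W (go to 11, an L position)
From 33, the L positions reachable in one move are: 11.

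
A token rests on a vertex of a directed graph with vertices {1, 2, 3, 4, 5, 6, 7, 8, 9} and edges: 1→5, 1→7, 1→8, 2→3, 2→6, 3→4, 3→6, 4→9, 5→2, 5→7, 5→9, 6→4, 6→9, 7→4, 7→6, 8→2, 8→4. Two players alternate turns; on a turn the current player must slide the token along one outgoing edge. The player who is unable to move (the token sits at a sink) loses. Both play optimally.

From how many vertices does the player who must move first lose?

Compute win/loss labels from the base case upward. A position with no move is L. Any other position is W if it can reach an L in one move, else L.
Every edge goes from a vertex to one that appears earlier in the order 9, 4, 6, 3, 7, 2, 8, 5, 1, so processing vertices in that order labels each vertex after all of its successors.
9: no outgoing edge → L
4: W (go to 9, an L position)
6: W (go to 9, an L position)
3: L (options 6(W), 4(W) are all W)
7: L (options 6(W), 4(W) are all W)
2: W (go to 3, an L position)
8: L (options 2(W), 4(W) are all W)
5: W (go to 7, an L position)
1: W (go to 8, an L position)
The L vertices are 3, 7, 8, 9; that is 4 in all.

4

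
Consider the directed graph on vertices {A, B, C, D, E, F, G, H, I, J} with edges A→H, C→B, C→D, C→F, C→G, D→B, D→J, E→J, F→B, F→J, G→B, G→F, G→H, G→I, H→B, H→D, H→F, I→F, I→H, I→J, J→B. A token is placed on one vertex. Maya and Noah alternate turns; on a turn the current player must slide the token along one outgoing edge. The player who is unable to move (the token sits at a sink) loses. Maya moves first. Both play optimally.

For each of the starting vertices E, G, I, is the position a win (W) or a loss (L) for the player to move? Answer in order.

Compute win/loss labels from the base case upward. A position with no move is L. Any other position is W if it can reach an L in one move, else L.
Every edge goes from a vertex to one that appears earlier in the order B, J, F, D, H, I, G, C, E, A, so processing vertices in that order labels each vertex after all of its successors.
B: no outgoing edge → L
J: reaches L-position B → W
F: reaches L-position B → W
D: reaches L-position B → W
H: reaches L-position B → W
I: only reaches H(W), F(W), J(W), all W → L
G: reaches L-position I → W
C: reaches L-position B → W
E: only reaches J(W), which is W → L
A: only reaches H(W), which is W → L

E: L, G: W, I: L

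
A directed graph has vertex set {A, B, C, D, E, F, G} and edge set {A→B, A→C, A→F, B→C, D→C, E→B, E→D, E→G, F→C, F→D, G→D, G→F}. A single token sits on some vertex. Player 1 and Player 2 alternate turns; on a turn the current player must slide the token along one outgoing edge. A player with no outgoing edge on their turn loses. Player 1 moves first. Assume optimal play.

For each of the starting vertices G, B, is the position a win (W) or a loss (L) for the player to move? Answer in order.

G: L, B: W

Work bottom-up. With no move the player to move loses. Otherwise the position is W if at least one move leads to an L position for the opponent, and L if every move leads to a W.
Every edge goes from a vertex to one that appears earlier in the order C, B, D, F, A, G, E, so processing vertices in that order labels each vertex after all of its successors.
C: no outgoing edge → L
B: reaches L-position C → W
D: reaches L-position C → W
F: reaches L-position C → W
A: reaches L-position C → W
G: only reaches F(W), D(W), all W → L
E: reaches L-position G → W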